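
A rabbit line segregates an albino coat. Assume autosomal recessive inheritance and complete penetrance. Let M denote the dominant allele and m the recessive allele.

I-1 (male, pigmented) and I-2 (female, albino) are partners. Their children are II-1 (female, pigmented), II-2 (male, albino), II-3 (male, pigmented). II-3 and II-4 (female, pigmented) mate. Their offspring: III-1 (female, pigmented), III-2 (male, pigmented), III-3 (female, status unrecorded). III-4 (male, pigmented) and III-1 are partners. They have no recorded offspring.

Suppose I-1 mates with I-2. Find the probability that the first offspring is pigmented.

I-1 is pigmented so carries M and passed m to II-2 (mm), so I-1 is Mm.
I-2 is albino, so I-2 is mm.
The cross gives 1/2 Mm : 1/2 mm, so P(offspring is pigmented) = 1/2.

1/2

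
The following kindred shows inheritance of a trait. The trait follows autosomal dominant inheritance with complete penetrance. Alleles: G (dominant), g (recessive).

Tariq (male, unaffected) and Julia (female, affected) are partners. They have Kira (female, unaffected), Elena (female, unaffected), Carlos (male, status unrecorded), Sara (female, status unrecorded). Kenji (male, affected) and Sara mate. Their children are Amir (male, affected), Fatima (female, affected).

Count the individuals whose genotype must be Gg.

1

Obligate heterozygotes: Julia is affected so carries G and passed g to Kira (gg), so Julia is Gg.
Every other individual is either homozygous by phenotype or has at least one consistent homozygous assignment, so the count is 1.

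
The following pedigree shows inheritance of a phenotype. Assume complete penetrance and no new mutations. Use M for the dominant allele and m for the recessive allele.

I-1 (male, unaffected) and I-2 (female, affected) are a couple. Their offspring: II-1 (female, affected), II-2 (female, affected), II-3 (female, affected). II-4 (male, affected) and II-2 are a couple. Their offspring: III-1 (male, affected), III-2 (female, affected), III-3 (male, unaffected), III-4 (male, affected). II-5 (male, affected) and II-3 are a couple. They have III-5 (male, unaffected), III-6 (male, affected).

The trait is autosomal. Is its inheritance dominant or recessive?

II-4 and II-2 are both affected yet have an unaffected child III-3. Under a recessive model two affected parents are homozygous and every child would be affected, so the trait cannot be recessive.

dominant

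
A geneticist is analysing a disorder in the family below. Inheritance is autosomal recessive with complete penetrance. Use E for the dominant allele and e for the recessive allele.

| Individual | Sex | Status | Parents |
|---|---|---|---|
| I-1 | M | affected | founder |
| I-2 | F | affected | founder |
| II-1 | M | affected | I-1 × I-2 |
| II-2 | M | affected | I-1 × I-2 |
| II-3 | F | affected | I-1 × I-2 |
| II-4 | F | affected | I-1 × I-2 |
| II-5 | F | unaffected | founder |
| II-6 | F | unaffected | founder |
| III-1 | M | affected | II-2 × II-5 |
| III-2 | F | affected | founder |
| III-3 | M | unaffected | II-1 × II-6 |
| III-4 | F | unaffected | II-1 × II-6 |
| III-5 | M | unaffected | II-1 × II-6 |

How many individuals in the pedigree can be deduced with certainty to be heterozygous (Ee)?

4

Obligate heterozygotes: II-5 is unaffected so carries E and passed e to III-1 (ee), so II-5 is Ee; III-3 is unaffected so carries E and received e from II-1 (ee), so III-3 is Ee; III-4 is unaffected so carries E and received e from II-1 (ee), so III-4 is Ee; III-5 is unaffected so carries E and received e from II-1 (ee), so III-5 is Ee.
Every other individual is either homozygous by phenotype or has at least one consistent homozygous assignment, so the count is 4.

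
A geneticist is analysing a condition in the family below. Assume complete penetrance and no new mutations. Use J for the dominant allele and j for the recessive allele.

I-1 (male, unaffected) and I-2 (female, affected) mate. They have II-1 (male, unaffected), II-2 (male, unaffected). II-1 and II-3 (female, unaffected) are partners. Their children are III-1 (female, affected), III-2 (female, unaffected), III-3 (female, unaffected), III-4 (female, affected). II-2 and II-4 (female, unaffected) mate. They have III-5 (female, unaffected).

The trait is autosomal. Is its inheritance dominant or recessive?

recessive

II-1 and II-3 are both unaffected yet have an affected child III-1. Under dominance, an affected child requires at least one affected parent, so the trait cannot be dominant.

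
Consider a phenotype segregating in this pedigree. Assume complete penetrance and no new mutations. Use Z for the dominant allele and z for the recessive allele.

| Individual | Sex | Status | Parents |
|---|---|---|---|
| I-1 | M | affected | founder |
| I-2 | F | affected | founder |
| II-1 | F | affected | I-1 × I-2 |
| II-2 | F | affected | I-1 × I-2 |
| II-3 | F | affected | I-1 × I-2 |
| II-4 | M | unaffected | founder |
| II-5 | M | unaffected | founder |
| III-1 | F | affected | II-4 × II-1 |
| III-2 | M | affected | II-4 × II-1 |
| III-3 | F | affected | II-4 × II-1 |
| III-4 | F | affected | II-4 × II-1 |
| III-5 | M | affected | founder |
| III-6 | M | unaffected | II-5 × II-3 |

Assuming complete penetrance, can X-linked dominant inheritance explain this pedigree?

Yes

A consistent assignment under X-linked dominant exists: I-1 X^Z Y, I-2 X^Z X^z, II-1 X^Z X^Z, II-2 X^Z X^Z, II-3 X^Z X^z, II-4 X^z Y, II-5 X^z Y, III-1 X^Z X^z, III-2 X^Z Y, III-3 X^Z X^z, III-4 X^Z X^z, III-5 X^Z Y, III-6 X^z Y.
In this assignment every recorded phenotype matches its genotype and every non-founder's genotype is obtainable from its parents' genotypes, so the pedigree is consistent.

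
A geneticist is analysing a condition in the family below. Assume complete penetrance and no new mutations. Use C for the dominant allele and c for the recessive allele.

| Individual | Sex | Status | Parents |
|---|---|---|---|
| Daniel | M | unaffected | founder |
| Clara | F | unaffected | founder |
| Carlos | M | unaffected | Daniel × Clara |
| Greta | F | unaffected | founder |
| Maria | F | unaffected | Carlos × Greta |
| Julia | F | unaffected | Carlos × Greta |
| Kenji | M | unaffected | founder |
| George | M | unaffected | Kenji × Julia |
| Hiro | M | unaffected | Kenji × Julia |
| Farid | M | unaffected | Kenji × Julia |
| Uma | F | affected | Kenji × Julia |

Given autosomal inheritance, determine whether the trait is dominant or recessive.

recessive

Kenji and Julia are both unaffected yet have an affected child Uma. Under dominance, an affected child requires at least one affected parent, so the trait cannot be dominant.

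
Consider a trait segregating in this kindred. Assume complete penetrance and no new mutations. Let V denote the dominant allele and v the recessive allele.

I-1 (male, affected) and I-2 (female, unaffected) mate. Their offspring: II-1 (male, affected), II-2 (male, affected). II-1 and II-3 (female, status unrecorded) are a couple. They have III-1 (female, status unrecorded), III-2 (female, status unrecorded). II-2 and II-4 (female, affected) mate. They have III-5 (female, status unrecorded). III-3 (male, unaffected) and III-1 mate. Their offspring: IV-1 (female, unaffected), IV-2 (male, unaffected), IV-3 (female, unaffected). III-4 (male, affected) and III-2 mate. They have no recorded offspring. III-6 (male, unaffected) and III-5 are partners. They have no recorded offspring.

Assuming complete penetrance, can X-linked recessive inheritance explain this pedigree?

A consistent assignment under X-linked recessive exists: I-1 X^v Y, I-2 X^V X^v, II-1 X^v Y, II-2 X^v Y, II-3 X^V X^V, II-4 X^v X^v, III-1 X^V X^v, III-2 X^V X^v, III-3 X^V Y, III-4 X^v Y, III-5 X^v X^v, III-6 X^V Y, IV-1 X^V X^V, IV-2 X^V Y, IV-3 X^V X^V.
In this assignment every recorded phenotype matches its genotype and every non-founder's genotype is obtainable from its parents' genotypes, so the pedigree is consistent.

Yes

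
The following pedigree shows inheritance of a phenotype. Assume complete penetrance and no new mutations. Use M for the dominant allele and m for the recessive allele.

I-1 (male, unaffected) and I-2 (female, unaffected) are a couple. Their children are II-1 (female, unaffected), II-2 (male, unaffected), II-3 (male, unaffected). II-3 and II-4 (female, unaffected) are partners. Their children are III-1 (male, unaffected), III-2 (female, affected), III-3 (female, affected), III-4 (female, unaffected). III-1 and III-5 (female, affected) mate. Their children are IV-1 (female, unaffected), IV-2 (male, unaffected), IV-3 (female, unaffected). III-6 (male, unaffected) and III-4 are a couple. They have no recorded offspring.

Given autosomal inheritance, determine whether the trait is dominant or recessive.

recessive

II-3 and II-4 are both unaffected yet have an affected child III-2. Under dominance, an affected child requires at least one affected parent, so the trait cannot be dominant.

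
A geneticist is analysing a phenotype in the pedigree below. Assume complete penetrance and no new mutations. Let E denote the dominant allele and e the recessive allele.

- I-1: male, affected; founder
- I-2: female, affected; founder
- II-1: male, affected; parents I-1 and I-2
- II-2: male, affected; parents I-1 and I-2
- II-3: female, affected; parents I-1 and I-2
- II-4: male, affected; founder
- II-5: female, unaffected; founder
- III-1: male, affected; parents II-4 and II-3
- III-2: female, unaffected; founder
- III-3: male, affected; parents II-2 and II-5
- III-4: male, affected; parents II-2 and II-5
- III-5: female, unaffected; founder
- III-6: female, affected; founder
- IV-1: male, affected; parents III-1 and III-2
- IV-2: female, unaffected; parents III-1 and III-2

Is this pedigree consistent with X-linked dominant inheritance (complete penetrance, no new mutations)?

No

Under X-linked dominant, III-3 (affected, male) cannot arise from II-2 (affected) × II-5 (unaffected).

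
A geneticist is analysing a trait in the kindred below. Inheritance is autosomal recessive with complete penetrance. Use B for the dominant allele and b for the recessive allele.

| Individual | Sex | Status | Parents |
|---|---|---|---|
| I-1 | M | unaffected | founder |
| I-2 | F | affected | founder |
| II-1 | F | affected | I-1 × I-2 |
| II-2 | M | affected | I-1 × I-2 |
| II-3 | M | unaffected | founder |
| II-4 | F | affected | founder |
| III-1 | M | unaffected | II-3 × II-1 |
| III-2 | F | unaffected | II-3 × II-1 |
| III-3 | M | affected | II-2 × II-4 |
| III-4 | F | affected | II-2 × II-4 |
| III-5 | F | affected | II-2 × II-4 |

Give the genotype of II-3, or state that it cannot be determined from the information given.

cannot be determined

II-3's phenotype allows BB or Bb, and no parent or child forces a single allele at both positions; consistent genotype assignments exist with II-3 as BB or Bb.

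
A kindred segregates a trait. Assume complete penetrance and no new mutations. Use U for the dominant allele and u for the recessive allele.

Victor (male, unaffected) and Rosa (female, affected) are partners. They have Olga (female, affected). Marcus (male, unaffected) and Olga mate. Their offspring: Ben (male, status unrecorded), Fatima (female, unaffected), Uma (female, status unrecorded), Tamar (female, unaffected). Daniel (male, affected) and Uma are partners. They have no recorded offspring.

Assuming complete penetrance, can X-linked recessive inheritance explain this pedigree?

No

Under X-linked recessive, Olga (affected, female) cannot arise from Victor (unaffected) × Rosa (affected).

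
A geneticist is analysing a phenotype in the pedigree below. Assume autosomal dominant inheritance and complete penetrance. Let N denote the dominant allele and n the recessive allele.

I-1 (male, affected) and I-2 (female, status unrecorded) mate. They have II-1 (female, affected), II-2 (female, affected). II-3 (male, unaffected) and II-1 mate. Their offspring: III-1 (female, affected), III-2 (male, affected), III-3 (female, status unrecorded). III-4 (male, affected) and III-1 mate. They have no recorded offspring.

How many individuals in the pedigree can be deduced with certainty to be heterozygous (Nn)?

2

Obligate heterozygotes: III-1 is affected so carries N and received n from II-3 (nn), so III-1 is Nn; III-2 is affected so carries N and received n from II-3 (nn), so III-2 is Nn.
Every other individual is either homozygous by phenotype or has at least one consistent homozygous assignment, so the count is 2.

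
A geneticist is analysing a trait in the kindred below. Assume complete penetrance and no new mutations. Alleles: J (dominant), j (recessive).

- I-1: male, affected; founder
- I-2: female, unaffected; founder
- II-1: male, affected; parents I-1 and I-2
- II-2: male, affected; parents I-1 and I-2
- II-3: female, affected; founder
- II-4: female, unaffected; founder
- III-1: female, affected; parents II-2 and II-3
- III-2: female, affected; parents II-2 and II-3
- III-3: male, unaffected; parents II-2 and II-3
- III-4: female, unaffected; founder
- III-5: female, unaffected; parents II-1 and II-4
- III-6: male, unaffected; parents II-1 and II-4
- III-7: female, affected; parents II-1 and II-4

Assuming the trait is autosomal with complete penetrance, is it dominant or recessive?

II-2 and II-3 are both affected yet have an unaffected child III-3. Under a recessive model two affected parents are homozygous and every child would be affected, so the trait cannot be recessive.

dominant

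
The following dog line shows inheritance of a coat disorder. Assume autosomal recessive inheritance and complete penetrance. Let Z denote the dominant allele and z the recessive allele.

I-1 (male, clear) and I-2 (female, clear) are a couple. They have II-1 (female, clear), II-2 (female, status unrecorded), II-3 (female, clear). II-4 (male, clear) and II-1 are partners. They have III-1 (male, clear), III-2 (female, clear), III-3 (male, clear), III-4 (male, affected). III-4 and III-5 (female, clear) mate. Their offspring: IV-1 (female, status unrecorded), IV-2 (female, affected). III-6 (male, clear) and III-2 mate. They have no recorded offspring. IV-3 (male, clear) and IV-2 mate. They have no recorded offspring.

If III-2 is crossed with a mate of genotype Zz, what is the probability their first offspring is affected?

1/6

II-4 is clear so carries Z and passed z to III-4 (zz), so II-4 is Zz.
II-1 is clear so carries Z and passed z to III-4 (zz), so II-1 is Zz.
III-2 is a clear offspring of II-4 (Zz) × II-1 (Zz), whose cross gives 1/4 ZZ : 1/2 Zz : 1/4 zz; conditioning on being clear, III-2 is ZZ with probability 1/3, Zz with probability 2/3.
Summing over parental genotype combinations, P(offspring is affected) = 2/3·1/4 = 1/6.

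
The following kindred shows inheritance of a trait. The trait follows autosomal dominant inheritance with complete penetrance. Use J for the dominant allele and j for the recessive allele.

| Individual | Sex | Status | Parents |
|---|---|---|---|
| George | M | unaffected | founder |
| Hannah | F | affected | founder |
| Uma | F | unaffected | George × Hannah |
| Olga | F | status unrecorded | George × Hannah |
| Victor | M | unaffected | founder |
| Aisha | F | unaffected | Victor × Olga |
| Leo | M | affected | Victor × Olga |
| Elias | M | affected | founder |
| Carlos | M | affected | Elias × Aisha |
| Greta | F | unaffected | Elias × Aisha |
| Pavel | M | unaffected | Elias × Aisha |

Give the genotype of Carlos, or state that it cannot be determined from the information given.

From phenotype alone, Carlos is JJ or Jj.
Carlos is affected so carries J and received j from Aisha (jj), so Carlos is Jj.

Jj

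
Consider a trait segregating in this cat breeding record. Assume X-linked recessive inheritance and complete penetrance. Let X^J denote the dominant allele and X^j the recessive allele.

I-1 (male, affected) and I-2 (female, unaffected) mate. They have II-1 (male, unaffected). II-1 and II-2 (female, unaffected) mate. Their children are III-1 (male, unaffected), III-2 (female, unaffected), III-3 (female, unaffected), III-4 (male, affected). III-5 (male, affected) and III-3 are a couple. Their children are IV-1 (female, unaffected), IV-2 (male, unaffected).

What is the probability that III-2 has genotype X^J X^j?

1/2

II-1 is unaffected, so II-1 is X^J Y.
II-2 is unaffected so carries J and passed j to III-4 (X^j Y), so II-2 is X^J X^j.
Their cross gives offspring ratios 1/2 X^J X^J : 1/2 X^J X^j. Conditioning on III-2 being unaffected, P(X^J X^j) = 1/2 / 1 = 1/2.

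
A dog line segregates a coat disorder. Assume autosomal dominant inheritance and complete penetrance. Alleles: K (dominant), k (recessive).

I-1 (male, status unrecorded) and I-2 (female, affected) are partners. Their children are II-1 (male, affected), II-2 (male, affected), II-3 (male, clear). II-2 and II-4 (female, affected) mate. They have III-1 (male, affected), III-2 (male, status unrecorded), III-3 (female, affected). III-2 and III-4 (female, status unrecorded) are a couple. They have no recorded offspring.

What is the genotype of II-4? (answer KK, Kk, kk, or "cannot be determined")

cannot be determined

II-4's phenotype allows KK or Kk, and no parent or child forces a single allele at both positions; consistent genotype assignments exist with II-4 as KK or Kk.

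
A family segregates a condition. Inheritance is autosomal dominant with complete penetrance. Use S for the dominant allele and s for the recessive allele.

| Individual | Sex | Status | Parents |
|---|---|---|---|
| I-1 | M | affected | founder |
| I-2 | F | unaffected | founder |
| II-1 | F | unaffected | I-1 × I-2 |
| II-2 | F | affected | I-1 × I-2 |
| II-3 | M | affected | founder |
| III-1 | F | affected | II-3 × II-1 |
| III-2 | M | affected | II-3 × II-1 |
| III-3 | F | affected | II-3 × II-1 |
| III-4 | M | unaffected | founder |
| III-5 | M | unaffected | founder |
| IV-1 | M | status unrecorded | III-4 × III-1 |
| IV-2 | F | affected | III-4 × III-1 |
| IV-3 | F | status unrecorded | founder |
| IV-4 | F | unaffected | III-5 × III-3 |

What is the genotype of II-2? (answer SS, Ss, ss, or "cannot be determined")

Ss

From phenotype alone, II-2 is SS or Ss.
II-2 is affected so carries S and received s from I-2 (ss), so II-2 is Ss.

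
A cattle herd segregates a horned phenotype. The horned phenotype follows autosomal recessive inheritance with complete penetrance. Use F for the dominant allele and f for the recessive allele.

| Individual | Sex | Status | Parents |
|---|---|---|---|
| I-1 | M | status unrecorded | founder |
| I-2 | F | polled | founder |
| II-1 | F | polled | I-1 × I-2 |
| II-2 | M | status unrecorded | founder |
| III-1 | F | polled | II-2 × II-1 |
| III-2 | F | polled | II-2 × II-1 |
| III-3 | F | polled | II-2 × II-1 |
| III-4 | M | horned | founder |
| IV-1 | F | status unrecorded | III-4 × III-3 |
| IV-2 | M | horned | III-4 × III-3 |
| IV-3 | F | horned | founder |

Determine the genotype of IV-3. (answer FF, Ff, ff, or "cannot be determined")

ff

IV-3 is horned, so IV-3 is ff.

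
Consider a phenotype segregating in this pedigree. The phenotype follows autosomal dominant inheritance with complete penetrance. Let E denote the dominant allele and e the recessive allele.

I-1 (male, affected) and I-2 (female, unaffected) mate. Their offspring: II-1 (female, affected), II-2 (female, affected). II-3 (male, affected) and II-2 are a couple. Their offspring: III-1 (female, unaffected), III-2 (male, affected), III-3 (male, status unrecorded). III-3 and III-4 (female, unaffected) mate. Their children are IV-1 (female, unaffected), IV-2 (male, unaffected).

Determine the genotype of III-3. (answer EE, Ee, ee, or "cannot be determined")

cannot be determined

III-3's phenotype is unrecorded, and no parent or child forces a single allele at both positions; consistent genotype assignments exist with III-3 as Ee or ee.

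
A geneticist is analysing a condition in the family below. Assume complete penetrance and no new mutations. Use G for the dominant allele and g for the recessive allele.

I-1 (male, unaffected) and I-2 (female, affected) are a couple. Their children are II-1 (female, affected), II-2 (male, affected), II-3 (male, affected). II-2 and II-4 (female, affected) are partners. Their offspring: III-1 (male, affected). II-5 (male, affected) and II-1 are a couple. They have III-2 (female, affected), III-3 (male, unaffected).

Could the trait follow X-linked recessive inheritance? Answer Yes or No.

Under X-linked recessive, II-1 (affected, female) cannot arise from I-1 (unaffected) × I-2 (affected).

No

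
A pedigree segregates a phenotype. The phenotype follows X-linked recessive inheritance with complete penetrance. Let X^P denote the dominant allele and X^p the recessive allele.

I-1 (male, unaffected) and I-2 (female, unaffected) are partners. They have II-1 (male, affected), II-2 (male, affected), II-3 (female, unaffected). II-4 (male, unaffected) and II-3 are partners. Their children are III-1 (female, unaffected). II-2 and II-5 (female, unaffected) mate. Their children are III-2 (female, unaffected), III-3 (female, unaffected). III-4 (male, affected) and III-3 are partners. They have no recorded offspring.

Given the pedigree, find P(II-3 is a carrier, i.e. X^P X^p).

I-1 is unaffected, so I-1 is X^P Y.
I-2 is unaffected so carries P and passed p to II-1 (X^p Y), so I-2 is X^P X^p.
Their cross gives offspring ratios 1/2 X^P X^P : 1/2 X^P X^p. Conditioning on II-3 being unaffected, P(X^P X^p) = 1/2 / 1 = 1/2 before taking II-3's own offspring into account.
II-4 is unaffected, so II-4 is X^P Y.
II-3's offspring (III-1) would show their recorded status with the same probability whether II-3 is X^P X^p or X^P X^P, so they carry no information and P(X^P X^p) = 1/2.

1/2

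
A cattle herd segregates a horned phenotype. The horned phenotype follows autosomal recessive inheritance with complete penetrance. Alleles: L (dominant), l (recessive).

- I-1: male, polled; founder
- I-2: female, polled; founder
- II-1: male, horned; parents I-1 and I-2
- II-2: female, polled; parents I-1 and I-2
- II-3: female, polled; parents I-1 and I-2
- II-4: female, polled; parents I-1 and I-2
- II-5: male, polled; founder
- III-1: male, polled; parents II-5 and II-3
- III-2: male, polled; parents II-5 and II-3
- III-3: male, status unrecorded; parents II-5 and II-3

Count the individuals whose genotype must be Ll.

2

Obligate heterozygotes: I-1 is polled so carries L and passed l to II-1 (ll), so I-1 is Ll; I-2 is polled so carries L and passed l to II-1 (ll), so I-2 is Ll.
Every other individual is either homozygous by phenotype or has at least one consistent homozygous assignment, so the count is 2.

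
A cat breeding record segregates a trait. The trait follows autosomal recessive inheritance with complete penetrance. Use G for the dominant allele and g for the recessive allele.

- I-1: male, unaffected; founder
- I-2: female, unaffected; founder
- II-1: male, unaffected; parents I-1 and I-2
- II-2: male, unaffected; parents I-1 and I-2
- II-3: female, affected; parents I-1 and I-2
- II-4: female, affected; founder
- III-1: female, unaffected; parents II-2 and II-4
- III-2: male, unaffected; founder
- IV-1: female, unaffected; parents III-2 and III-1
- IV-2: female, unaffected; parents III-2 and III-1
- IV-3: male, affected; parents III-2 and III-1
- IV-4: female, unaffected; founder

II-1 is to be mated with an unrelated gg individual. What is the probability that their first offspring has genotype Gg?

2/3

I-1 is unaffected so carries G and passed g to II-3 (gg), so I-1 is Gg.
I-2 is unaffected so carries G and passed g to II-3 (gg), so I-2 is Gg.
II-1 is an unaffected offspring of I-1 (Gg) × I-2 (Gg), whose cross gives 1/4 GG : 1/2 Gg : 1/4 gg; conditioning on being unaffected, II-1 is GG with probability 1/3, Gg with probability 2/3.
Summing over parental genotype combinations, P(offspring has genotype Gg) = 1/3·1 + 2/3·1/2 = 2/3.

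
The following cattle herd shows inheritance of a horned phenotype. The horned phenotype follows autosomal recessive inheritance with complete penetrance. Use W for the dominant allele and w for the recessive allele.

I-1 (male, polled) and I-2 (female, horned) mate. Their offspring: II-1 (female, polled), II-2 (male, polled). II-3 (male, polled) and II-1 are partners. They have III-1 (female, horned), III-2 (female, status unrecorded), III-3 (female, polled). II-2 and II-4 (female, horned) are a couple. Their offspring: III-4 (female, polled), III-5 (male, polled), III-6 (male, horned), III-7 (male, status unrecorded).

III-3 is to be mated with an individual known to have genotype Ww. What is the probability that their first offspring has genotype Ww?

II-3 is polled so carries W and passed w to III-1 (ww), so II-3 is Ww.
II-1 is polled so carries W and received w from I-2 (ww), so II-1 is Ww.
III-3 is a polled offspring of II-3 (Ww) × II-1 (Ww), whose cross gives 1/4 WW : 1/2 Ww : 1/4 ww; conditioning on being polled, III-3 is WW with probability 1/3, Ww with probability 2/3.
Summing over parental genotype combinations, P(offspring has genotype Ww) = 1/3·1/2 + 2/3·1/2 = 1/2.

1/2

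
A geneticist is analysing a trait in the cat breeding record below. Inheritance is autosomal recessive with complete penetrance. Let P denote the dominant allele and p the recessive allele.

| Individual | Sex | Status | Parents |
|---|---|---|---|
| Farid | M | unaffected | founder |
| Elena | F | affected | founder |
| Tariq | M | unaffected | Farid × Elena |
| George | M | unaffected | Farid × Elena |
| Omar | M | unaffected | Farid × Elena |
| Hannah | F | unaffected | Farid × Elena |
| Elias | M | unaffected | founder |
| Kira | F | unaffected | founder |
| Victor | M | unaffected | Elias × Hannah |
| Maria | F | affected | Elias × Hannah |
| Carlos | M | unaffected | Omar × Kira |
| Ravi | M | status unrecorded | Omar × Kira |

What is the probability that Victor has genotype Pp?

2/3

Elias is unaffected so carries P and passed p to Maria (pp), so Elias is Pp.
Hannah is unaffected so carries P and received p from Elena (pp), so Hannah is Pp.
Their cross gives offspring ratios 1/4 PP : 1/2 Pp : 1/4 pp. Conditioning on Victor being unaffected, P(Pp) = 1/2 / 3/4 = 2/3.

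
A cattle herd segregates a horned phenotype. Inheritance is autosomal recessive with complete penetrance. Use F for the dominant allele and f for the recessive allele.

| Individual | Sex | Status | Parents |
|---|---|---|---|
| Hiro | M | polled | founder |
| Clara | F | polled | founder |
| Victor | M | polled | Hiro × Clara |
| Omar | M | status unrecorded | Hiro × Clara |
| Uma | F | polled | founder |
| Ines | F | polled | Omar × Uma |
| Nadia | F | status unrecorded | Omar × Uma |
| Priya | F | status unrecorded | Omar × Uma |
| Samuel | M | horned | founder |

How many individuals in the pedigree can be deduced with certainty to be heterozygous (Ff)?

No individual's genotype is forced to Ff by the pedigree, so the count is 0.

0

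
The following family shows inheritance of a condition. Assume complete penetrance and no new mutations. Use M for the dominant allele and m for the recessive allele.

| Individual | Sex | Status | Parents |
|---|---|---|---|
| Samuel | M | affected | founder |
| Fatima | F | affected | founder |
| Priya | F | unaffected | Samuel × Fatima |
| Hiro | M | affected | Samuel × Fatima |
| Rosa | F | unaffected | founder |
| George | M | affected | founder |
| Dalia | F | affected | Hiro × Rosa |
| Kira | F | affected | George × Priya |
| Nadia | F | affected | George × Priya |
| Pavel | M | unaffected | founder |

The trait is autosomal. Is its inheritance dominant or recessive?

dominant

Samuel and Fatima are both affected yet have an unaffected child Priya. Under a recessive model two affected parents are homozygous and every child would be affected, so the trait cannot be recessive.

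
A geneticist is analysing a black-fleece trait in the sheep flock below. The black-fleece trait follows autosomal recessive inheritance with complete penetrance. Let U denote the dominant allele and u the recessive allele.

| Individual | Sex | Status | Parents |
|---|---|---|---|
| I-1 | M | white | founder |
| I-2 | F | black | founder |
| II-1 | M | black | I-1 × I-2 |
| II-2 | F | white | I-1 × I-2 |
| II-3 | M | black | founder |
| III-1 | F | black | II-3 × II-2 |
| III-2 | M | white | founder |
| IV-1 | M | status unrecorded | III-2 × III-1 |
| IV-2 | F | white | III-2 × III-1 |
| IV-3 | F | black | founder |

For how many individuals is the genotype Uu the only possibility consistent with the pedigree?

Obligate heterozygotes: I-1 is white so carries U and passed u to II-1 (uu), so I-1 is Uu; II-2 is white so carries U and received u from I-2 (uu), so II-2 is Uu; IV-2 is white so carries U and received u from III-1 (uu), so IV-2 is Uu.
Every other individual is either homozygous by phenotype or has at least one consistent homozygous assignment, so the count is 3.

3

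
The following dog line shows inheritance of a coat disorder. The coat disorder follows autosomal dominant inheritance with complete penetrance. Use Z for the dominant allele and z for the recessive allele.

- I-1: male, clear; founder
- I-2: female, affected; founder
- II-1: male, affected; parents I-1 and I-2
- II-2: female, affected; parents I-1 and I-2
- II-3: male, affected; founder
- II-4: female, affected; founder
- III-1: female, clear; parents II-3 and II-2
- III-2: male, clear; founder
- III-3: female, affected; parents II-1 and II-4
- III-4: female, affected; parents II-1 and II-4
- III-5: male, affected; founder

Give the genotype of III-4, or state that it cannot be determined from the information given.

cannot be determined

III-4's phenotype allows ZZ or Zz, and no parent or child forces a single allele at both positions; consistent genotype assignments exist with III-4 as ZZ or Zz.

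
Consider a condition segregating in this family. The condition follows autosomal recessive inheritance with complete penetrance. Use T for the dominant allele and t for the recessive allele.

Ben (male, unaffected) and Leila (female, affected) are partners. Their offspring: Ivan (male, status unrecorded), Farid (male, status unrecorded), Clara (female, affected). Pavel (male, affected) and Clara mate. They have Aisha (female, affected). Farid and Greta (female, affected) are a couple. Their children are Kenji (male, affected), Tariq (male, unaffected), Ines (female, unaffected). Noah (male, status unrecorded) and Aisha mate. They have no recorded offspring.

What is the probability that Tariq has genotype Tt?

Tariq is unaffected so carries T and received t from Greta (tt), so Tariq is Tt, giving P(Tt) = 1.

1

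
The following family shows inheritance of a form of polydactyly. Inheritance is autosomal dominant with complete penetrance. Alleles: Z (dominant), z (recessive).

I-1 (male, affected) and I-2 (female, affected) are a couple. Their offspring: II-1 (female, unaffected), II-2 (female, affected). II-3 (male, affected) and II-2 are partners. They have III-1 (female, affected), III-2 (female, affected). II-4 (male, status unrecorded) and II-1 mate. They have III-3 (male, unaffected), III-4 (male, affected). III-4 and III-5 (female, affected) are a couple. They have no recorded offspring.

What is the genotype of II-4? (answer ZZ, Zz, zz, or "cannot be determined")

From phenotype alone, II-4 is ZZ or Zz or zz.
II-4 passed Z to III-4 (Zz, whose z came from II-1) and passed z to III-3 (zz), so II-4 is Zz.

Zz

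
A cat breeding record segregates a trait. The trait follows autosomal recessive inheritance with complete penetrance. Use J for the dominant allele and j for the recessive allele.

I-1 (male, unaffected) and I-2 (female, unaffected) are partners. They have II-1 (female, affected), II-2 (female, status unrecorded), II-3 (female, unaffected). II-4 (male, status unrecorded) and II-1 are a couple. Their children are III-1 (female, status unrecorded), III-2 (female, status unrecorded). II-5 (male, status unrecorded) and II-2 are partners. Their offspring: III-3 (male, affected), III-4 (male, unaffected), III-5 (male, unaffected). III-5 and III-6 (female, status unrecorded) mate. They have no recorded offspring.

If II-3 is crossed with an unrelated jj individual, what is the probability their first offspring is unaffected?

2/3

I-1 is unaffected so carries J and passed j to II-1 (jj), so I-1 is Jj.
I-2 is unaffected so carries J and passed j to II-1 (jj), so I-2 is Jj.
II-3 is an unaffected offspring of I-1 (Jj) × I-2 (Jj), whose cross gives 1/4 JJ : 1/2 Jj : 1/4 jj; conditioning on being unaffected, II-3 is JJ with probability 1/3, Jj with probability 2/3.
Summing over parental genotype combinations, P(offspring is unaffected) = 1/3·1 + 2/3·1/2 = 2/3.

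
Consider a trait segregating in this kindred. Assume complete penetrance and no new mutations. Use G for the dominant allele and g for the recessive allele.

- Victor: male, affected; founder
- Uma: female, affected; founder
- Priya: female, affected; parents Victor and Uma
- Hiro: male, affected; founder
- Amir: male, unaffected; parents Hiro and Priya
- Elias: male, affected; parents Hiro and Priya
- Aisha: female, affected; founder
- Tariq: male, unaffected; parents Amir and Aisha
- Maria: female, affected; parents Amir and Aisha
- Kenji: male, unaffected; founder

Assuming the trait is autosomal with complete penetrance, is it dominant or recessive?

Hiro and Priya are both affected yet have an unaffected child Amir. Under a recessive model two affected parents are homozygous and every child would be affected, so the trait cannot be recessive.

dominant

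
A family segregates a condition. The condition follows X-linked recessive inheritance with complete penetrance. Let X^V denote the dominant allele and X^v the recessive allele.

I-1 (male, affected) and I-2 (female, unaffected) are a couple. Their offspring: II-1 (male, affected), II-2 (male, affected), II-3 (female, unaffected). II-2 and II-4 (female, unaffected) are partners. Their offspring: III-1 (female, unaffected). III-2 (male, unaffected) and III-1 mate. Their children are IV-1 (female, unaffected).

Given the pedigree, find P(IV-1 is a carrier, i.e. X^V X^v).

III-2 is unaffected, so III-2 is X^V Y.
III-1 is unaffected so carries V and received v from II-2 (X^v Y), so III-1 is X^V X^v.
Their cross gives offspring ratios 1/2 X^V X^V : 1/2 X^V X^v. Conditioning on IV-1 being unaffected, P(X^V X^v) = 1/2 / 1 = 1/2.

1/2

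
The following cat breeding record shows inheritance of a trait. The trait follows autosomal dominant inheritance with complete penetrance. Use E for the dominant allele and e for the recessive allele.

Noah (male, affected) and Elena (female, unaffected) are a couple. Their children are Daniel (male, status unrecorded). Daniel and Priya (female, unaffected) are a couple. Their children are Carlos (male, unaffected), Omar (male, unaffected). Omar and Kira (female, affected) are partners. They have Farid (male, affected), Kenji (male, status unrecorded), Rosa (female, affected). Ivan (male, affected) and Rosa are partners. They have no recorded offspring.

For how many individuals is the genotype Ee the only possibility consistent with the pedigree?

Obligate heterozygotes: Farid is affected so carries E and received e from Omar (ee), so Farid is Ee; Rosa is affected so carries E and received e from Omar (ee), so Rosa is Ee.
Every other individual is either homozygous by phenotype or has at least one consistent homozygous assignment, so the count is 2.

2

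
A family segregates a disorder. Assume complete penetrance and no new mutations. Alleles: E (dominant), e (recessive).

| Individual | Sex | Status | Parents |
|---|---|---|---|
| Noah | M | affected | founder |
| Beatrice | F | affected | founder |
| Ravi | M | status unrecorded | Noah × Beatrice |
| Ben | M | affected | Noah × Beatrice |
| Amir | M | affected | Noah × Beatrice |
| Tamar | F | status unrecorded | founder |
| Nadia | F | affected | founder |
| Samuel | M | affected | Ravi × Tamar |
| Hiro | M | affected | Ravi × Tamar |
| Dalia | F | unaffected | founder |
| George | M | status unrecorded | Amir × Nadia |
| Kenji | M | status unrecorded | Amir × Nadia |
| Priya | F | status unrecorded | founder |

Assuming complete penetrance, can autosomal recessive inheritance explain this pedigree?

Yes

A consistent assignment under autosomal recessive exists: Noah ee, Beatrice ee, Ravi ee, Ben ee, Amir ee, Tamar Ee, Nadia ee, Samuel ee, Hiro ee, Dalia EE, George ee, Kenji ee, Priya EE.
In this assignment every recorded phenotype matches its genotype and every non-founder's genotype is obtainable from its parents' genotypes, so the pedigree is consistent.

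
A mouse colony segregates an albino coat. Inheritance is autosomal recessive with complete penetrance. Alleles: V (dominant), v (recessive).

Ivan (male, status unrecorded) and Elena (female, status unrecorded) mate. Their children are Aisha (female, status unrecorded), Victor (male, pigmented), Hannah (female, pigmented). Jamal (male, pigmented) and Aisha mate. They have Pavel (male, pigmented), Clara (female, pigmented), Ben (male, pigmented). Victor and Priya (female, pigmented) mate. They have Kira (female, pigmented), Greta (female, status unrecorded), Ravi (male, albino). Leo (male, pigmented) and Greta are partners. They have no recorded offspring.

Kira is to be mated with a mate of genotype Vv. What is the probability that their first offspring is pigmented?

Victor is pigmented so carries V and passed v to Ravi (vv), so Victor is Vv.
Priya is pigmented so carries V and passed v to Ravi (vv), so Priya is Vv.
Kira is a pigmented offspring of Victor (Vv) × Priya (Vv), whose cross gives 1/4 VV : 1/2 Vv : 1/4 vv; conditioning on being pigmented, Kira is VV with probability 1/3, Vv with probability 2/3.
Summing over parental genotype combinations, P(offspring is pigmented) = 1/3·1 + 2/3·3/4 = 5/6.

5/6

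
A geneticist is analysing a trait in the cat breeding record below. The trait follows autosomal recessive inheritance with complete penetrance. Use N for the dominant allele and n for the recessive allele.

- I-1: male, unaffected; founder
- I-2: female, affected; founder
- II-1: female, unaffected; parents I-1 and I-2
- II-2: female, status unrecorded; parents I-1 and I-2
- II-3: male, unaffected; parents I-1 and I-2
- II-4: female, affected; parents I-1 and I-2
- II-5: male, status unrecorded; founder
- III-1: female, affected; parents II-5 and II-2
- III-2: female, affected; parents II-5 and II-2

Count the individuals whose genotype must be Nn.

Obligate heterozygotes: I-1 is unaffected so carries N and passed n to II-4 (nn), so I-1 is Nn; II-1 is unaffected so carries N and received n from I-2 (nn), so II-1 is Nn; II-3 is unaffected so carries N and received n from I-2 (nn), so II-3 is Nn.
Every other individual is either homozygous by phenotype or has at least one consistent homozygous assignment, so the count is 3.

3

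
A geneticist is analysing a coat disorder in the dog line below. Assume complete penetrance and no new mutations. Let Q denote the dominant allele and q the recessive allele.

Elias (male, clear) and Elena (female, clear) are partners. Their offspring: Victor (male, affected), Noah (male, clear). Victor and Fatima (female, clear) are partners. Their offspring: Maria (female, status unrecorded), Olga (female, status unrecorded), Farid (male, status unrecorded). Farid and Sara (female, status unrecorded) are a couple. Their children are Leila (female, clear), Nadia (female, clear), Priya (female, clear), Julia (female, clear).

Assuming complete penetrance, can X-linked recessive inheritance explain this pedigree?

Yes

A consistent assignment under X-linked recessive exists: Elias X^Q Y, Elena X^Q X^q, Victor X^q Y, Noah X^Q Y, Fatima X^Q X^Q, Maria X^Q X^q, Olga X^Q X^q, Farid X^Q Y, Sara X^Q X^Q, Leila X^Q X^Q, Nadia X^Q X^Q, Priya X^Q X^Q, Julia X^Q X^Q.
In this assignment every recorded phenotype matches its genotype and every non-founder's genotype is obtainable from its parents' genotypes, so the pedigree is consistent.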